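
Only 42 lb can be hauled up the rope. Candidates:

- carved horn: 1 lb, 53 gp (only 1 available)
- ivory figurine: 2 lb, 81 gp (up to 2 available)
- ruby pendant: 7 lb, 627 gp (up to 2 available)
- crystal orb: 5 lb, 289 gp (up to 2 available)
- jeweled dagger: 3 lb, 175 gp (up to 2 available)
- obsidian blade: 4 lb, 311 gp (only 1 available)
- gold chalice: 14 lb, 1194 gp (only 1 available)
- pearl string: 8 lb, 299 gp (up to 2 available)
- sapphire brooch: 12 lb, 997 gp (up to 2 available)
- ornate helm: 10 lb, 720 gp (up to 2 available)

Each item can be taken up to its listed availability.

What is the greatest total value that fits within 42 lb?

The ratio heuristic lands on carved horn + 2×ruby pendant + gold chalice + sapphire brooch (3498) but leaves 1 lb idle.
Dropping carved horn and gold chalice frees 15 lb; slotting in obsidian blade + sapphire brooch (16 lb) lifts the total to 3559 at 42 lb.
Every other selection either busts 42 lb or exceeds an availability limit or fails to beat 3559.

3559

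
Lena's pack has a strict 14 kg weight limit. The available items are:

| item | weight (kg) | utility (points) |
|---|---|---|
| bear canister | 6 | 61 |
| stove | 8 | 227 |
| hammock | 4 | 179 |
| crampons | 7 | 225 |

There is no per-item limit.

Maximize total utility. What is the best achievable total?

Best packing: 3×hammock — 12 kg, 537 total.
The spare 2 kg is too small for any remaining item, and no exchange beats 537.

537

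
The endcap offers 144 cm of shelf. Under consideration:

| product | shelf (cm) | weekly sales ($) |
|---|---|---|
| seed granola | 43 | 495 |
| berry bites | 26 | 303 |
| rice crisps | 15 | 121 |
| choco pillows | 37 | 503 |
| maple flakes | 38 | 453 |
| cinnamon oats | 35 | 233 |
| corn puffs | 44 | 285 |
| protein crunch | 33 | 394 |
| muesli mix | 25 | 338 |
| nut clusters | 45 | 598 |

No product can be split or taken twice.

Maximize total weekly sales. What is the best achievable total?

1833

Ranking by ratio (weekly sales/cm): choco pillows 13.59, muesli mix 13.52, nut clusters 13.29, protein crunch 11.94.
Best packing: choco pillows + protein crunch + muesli mix + nut clusters — 140 cm, 1833 total.
Nothing else within 144 cm beats 1833.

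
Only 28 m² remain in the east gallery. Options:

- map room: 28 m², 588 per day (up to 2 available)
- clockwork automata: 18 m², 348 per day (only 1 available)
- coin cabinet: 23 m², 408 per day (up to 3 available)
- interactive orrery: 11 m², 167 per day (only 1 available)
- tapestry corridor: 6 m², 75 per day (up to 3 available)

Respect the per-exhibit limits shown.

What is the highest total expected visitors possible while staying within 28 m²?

By expected visitors per m²: map room 21.00, clockwork automata 19.33, coin cabinet 17.74 lead.
Best packing: map room — 28 m², 588 total.
Nothing else within 28 m² beats 588.

588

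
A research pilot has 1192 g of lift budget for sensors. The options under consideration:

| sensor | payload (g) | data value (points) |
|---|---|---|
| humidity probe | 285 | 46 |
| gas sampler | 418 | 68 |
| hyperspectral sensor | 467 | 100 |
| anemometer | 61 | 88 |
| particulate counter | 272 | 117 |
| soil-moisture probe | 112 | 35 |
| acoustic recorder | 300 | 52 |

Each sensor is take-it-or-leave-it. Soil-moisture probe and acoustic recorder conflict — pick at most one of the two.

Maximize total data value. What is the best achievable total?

357

Density check — anemometer 1.44, particulate counter 0.43, soil-moisture probe 0.31 are the best per g.
A density-first pass picks hyperspectral sensor + anemometer + particulate counter + soil-moisture probe — 340 at 912 g.
Replace soil-moisture probe with acoustic recorder: the trade gains 17 net, giving 357 at 1100 g.
Every other selection either busts 1192 g or breaks a pairing rule or fails to beat 357.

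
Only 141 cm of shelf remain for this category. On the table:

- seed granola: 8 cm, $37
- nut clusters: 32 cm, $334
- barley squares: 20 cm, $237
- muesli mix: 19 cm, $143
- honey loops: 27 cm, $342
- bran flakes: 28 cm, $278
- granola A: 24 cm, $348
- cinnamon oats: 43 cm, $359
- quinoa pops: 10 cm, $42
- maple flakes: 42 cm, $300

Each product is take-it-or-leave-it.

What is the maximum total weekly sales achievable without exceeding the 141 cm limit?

1581

By weekly sales per cm: granola A 14.50, honey loops 12.67, barley squares 11.85, nut clusters 10.44 lead.
Greedy by ratio would take seed granola + nut clusters + barley squares + honey loops + bran flakes + granola A: 139 cm used, total 1576.
The 8 cm tied up in seed granola is better spent on quinoa pops — total rises to 1581 (141 cm).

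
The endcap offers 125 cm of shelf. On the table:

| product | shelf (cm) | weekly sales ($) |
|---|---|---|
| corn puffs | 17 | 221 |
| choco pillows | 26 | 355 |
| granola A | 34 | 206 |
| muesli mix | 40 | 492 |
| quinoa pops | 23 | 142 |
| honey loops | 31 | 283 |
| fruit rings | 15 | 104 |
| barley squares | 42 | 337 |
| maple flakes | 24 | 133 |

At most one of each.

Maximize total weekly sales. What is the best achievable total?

By weekly sales per cm: choco pillows 13.65, corn puffs 13.00, muesli mix 12.30 lead.
A density-first pass picks corn puffs + choco pillows + muesli mix + honey loops — 1351 at 114 cm.
The 31 cm tied up in honey loops is better spent on barley squares — total rises to 1405 (125 cm).

1405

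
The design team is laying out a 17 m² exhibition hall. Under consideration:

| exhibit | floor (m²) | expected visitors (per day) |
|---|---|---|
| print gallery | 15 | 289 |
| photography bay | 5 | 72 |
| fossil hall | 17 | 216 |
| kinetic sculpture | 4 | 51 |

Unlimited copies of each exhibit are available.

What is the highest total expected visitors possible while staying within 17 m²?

289

Best packing: print gallery — 15 m², 289 total.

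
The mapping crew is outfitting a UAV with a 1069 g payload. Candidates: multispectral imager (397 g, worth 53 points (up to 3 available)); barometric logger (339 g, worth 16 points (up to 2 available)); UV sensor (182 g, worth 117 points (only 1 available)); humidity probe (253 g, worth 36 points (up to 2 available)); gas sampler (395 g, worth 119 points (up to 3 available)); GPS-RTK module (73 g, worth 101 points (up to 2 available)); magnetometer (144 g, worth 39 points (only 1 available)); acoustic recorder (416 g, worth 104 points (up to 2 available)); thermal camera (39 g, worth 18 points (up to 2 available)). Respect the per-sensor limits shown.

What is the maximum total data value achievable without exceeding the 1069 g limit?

Taking UV sensor + gas sampler + 2×GPS-RTK module + magnetometer + 2×thermal camera: 945 g used, 513 in data value.
No other feasible combination exceeds 513.

513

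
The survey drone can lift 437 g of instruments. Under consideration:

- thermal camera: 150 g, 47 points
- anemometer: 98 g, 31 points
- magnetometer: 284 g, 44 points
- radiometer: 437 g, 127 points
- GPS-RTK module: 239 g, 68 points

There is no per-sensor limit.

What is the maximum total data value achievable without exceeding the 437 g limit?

130

Greedy by ratio would take 4×anemometer: 392 g used, total 124.
Replace 2×anemometer with GPS-RTK module: the trade gains 6 net, giving 130 at 435 g.
That's the maximum — no swap from here does better than 130.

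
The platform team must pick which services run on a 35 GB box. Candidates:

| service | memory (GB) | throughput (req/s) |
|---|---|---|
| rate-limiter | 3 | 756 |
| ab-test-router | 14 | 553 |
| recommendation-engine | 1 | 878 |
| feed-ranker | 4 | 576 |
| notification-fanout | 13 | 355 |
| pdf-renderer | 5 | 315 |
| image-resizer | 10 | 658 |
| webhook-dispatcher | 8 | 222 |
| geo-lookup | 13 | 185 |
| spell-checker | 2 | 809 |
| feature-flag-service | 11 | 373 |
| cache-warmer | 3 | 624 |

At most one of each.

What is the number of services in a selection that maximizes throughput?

7

The maximum throughput within 35 GB is 4674.
rate-limiter + recommendation-engine + feed-ranker + image-resizer + spell-checker + feature-flag-service + cache-warmer hits 4674 at 34 GB.
Every optimal selection uses 7 services.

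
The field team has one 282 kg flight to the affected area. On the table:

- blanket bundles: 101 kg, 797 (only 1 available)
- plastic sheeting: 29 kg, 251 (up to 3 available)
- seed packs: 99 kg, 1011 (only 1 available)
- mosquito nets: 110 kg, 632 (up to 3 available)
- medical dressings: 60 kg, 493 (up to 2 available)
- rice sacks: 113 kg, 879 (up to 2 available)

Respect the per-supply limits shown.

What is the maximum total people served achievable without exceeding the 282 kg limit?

2499

Ranking by ratio (people served/kg): seed packs 10.21, plastic sheeting 8.66, medical dressings 8.22.
A density-first pass picks 3×plastic sheeting + seed packs + medical dressings — 2257 at 246 kg.
Replace plastic sheeting with medical dressings: the trade gains 242 net, giving 2499 at 277 kg.
Every other selection either busts 282 kg or exceeds an availability limit or fails to beat 2499.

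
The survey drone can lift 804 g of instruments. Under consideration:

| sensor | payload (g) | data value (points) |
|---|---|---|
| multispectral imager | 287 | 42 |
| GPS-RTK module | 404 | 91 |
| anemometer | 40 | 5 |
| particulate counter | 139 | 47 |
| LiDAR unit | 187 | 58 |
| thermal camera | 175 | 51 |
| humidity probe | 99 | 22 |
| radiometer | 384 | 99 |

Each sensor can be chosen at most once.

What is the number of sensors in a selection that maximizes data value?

Best achievable data value is 219.
One optimal bundle: particulate counter + thermal camera + humidity probe + radiometer (797 g).
Any selection reaching 219 contains exactly 4 sensors.

4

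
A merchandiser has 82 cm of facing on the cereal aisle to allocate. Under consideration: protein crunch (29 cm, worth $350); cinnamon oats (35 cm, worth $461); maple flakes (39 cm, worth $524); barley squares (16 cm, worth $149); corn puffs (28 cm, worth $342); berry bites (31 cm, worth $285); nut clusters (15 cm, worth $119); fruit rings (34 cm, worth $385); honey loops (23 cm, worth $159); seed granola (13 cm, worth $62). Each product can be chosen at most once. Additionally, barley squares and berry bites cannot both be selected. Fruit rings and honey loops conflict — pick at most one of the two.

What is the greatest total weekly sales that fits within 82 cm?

Ranking by ratio (weekly sales/cm): maple flakes 13.44, cinnamon oats 13.17, corn puffs 12.21, protein crunch 12.07.
Best packing: cinnamon oats + maple flakes — 74 cm, 985 total.
Maple flakes + corn puffs + nut clusters (82 cm) also reaches 985 — a tie, but nothing goes higher.

985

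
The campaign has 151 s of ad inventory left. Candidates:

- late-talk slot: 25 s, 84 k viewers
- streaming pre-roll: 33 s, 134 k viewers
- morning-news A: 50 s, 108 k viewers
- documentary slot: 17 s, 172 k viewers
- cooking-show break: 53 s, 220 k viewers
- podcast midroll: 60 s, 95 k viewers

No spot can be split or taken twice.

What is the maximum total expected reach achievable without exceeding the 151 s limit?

610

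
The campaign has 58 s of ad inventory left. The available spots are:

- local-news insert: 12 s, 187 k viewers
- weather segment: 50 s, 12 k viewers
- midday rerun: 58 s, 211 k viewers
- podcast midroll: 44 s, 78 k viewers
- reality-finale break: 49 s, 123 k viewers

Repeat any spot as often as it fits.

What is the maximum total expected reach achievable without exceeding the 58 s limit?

The ratio ordering already packs tightly: 4×local-news insert, 48 s, 748.
Every other selection either busts 58 s or fails to beat 748.

748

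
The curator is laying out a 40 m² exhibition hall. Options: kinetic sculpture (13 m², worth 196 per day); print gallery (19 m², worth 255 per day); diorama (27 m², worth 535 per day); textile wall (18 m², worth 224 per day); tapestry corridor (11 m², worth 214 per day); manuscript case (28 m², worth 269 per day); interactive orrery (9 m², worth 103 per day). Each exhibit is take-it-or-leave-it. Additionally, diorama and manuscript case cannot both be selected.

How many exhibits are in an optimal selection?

2

Best achievable expected visitors is 749.
diorama + tapestry corridor hits 749 at 38 m².
All optima have 2 exhibits.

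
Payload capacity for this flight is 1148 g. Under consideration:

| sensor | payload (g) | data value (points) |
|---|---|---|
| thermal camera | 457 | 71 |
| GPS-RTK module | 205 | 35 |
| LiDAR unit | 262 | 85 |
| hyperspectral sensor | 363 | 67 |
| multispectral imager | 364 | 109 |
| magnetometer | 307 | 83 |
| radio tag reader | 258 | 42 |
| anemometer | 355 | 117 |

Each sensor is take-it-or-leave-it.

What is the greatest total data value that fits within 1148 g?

320

Filling by ratio: LiDAR unit + multispectral imager + anemometer for 311, with 167 g left unused.
The 364 g tied up in multispectral imager is better spent on GPS-RTK module + magnetometer — total rises to 320 (1129 g).
Next best is GPS-RTK module + LiDAR unit + multispectral imager + magnetometer at 312 (1138 g) — short by 8.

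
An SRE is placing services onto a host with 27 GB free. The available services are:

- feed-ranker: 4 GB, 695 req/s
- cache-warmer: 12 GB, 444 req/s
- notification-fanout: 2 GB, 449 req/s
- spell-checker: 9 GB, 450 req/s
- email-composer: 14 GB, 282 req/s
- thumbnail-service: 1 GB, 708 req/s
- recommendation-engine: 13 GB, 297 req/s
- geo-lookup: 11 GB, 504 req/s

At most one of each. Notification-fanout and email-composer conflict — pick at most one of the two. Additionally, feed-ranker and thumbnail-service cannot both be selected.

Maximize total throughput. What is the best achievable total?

2111

Notification-fanout + spell-checker + thumbnail-service + geo-lookup uses 23 of the 27 GB and totals 2111.
An exhaustive check of the 256 subsets confirms 2111.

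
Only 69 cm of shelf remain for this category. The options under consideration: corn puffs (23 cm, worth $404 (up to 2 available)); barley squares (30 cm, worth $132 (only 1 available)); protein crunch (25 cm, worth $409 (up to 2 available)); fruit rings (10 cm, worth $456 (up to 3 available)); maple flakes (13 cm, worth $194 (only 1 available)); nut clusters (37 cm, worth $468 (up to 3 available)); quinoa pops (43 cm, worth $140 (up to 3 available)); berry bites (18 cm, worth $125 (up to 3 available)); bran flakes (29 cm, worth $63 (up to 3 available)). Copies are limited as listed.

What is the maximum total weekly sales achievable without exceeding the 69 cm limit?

The ratio heuristic lands on corn puffs + 3×fruit rings + maple flakes (1966) but leaves 3 cm idle.
The 23 cm tied up in corn puffs is better spent on protein crunch — total rises to 1971 (68 cm).
The spare 1 cm is too small for any remaining product, and no exchange beats 1971.

1971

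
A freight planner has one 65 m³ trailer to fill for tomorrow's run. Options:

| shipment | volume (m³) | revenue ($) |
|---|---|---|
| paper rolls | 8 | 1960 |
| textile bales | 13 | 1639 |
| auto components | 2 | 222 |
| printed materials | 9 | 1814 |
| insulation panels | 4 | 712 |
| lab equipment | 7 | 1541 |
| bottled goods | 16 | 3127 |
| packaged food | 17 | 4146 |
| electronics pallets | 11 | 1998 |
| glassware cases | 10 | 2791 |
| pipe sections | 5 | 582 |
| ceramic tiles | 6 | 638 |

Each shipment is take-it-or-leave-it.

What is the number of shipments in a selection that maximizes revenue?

6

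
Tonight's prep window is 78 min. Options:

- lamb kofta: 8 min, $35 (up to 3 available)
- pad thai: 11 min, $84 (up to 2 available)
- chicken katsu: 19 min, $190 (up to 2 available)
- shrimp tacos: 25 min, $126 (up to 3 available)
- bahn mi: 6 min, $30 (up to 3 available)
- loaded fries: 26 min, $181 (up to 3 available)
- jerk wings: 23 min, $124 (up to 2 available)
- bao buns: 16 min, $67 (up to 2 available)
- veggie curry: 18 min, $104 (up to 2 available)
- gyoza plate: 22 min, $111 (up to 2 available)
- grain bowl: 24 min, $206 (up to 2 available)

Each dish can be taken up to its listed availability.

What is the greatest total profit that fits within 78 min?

A density-first pass picks pad thai + 2×chicken katsu + grain bowl — 670 at 73 min.
The 19 min tied up in chicken katsu is better spent on grain bowl — total rises to 686 (78 min).

686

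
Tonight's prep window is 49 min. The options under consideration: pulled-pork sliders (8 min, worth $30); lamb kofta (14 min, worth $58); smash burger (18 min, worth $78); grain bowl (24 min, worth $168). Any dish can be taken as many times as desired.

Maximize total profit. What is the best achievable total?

336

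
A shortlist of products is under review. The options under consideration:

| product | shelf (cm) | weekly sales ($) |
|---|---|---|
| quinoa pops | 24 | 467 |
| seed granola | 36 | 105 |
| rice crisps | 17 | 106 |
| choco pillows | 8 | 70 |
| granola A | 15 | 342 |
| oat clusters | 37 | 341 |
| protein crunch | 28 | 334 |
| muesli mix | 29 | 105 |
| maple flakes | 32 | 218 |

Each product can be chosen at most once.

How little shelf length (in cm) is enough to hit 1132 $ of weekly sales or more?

Look for the lowest-shelf combination reaching 1132.
quinoa pops + granola A + protein crunch: 1143 weekly sales at 67 cm.
Below 67 cm the best achievable stays under 1132.

67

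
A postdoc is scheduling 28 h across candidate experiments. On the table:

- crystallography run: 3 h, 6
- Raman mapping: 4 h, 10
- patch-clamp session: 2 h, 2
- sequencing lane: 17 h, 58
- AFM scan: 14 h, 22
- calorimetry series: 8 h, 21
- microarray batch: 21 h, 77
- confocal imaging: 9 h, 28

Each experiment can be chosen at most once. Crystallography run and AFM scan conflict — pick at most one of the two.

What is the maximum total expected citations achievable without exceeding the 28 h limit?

93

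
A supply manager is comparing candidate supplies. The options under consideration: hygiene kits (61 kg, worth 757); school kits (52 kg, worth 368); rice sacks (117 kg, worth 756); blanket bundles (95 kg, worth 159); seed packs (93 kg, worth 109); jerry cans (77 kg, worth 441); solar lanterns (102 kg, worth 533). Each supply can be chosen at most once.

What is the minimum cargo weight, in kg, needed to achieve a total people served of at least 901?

Minimise kg subject to total people served ≥ 901.
hygiene kits + school kits reaches 1125 using 113 kg.
Any bundle with less than 113 kg falls short of 901.

113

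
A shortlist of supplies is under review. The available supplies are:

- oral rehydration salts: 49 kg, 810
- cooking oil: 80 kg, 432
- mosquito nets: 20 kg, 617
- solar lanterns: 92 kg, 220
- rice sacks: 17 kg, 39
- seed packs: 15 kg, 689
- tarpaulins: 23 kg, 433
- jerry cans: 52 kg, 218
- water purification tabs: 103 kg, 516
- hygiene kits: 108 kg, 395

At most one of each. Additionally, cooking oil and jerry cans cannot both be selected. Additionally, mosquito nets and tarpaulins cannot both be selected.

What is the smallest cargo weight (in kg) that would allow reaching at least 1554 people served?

Minimise kg subject to total people served ≥ 1554.
oral rehydration salts + mosquito nets + seed packs reaches 2116 using 84 kg.
No combination under 84 kg hits 1554.

84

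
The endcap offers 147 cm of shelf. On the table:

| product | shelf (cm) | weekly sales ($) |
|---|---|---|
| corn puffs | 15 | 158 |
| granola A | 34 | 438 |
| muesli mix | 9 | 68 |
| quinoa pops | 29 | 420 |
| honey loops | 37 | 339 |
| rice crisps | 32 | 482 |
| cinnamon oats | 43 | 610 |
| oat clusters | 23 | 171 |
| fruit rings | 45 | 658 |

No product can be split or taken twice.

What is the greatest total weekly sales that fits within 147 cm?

Density check — rice crisps 15.06, fruit rings 14.62, quinoa pops 14.48 are the best per cm.
Filling by ratio: granola A + quinoa pops + rice crisps + fruit rings for 1998, with 7 cm left unused.
Dropping fruit rings frees 45 cm; slotting in muesli mix + cinnamon oats (52 cm) lifts the total to 2018 at 147 cm.

2018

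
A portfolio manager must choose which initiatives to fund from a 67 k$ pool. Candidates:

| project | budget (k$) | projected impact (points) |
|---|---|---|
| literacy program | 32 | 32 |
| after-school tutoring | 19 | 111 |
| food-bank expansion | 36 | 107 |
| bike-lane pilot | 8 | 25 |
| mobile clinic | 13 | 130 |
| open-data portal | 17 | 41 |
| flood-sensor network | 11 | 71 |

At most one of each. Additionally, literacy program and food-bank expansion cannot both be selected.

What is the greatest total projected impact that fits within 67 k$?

353

A density-first pass picks after-school tutoring + bike-lane pilot + mobile clinic + flood-sensor network — 337 at 51 k$.
Replace bike-lane pilot with open-data portal: the trade gains 16 net, giving 353 at 60 k$.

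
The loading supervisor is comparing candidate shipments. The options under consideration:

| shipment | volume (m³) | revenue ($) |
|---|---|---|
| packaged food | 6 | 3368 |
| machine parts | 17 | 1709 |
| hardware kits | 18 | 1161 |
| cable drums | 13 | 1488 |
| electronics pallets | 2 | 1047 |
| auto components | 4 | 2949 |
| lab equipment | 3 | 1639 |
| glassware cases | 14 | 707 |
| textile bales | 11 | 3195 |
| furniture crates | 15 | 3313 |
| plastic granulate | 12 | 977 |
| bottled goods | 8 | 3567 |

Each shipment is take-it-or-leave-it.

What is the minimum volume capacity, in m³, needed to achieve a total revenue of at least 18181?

49

Need the lightest bundle worth ≥ 18181.
Taking packaged food + electronics pallets + auto components + lab equipment + textile bales + furniture crates + bottled goods gives 19078 (≥ 18181) for 49 m³.
No combination under 49 m³ hits 18181.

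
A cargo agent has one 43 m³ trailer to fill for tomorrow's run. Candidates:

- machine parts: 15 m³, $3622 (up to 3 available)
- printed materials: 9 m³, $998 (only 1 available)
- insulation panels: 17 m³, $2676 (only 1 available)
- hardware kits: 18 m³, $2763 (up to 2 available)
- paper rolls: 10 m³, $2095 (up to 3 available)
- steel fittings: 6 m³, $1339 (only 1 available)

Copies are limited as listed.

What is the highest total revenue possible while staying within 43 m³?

The ratio heuristic lands on 2×machine parts + steel fittings (8583) but leaves 7 m³ idle.
Dropping steel fittings frees 6 m³; slotting in paper rolls (10 m³) lifts the total to 9339 at 40 m³.

9339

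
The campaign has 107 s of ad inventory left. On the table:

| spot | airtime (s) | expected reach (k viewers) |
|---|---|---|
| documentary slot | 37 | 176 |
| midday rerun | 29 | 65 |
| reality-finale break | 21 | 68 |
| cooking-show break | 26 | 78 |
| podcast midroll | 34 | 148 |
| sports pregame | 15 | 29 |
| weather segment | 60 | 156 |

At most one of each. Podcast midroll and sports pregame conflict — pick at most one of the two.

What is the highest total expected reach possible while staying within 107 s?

402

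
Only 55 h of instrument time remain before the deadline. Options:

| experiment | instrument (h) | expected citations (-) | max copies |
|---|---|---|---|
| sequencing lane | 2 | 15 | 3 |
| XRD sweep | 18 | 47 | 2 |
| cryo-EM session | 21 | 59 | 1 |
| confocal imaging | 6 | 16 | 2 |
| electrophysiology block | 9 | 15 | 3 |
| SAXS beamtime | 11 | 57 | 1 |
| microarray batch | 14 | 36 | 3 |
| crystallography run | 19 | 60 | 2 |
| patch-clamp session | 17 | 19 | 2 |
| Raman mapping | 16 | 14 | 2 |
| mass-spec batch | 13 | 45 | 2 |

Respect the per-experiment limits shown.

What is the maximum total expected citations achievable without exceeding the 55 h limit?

Best packing: 3×sequencing lane + 2×confocal imaging + SAXS beamtime + 2×mass-spec batch — 55 h, 224 total.

224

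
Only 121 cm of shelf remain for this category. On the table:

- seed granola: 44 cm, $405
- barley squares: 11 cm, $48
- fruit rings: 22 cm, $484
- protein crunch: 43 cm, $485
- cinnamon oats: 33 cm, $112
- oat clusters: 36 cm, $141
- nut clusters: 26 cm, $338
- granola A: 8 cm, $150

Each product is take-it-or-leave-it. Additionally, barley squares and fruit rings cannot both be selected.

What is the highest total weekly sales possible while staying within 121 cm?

1524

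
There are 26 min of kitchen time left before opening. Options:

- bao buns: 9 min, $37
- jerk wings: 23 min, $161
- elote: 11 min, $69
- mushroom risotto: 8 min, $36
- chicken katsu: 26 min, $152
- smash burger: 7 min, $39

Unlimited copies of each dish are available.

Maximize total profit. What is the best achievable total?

161

Ranking by ratio (profit/min): jerk wings 7.00, elote 6.27, chicken katsu 5.85.
Taking jerk wings: 23 min used, 161 in profit.
Every other selection either busts 26 min or fails to beat 161.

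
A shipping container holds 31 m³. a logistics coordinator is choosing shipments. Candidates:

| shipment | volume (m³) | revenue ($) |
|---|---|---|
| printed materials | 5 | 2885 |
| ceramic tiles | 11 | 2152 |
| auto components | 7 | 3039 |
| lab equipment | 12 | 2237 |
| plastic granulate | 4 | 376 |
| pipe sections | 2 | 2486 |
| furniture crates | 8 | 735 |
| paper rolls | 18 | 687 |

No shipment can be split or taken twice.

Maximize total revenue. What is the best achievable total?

11023

By revenue per m³: pipe sections 1243.00, printed materials 577.00, auto components 434.14, ceramic tiles 195.64 lead.
A density-first pass picks printed materials + ceramic tiles + auto components + plastic granulate + pipe sections — 10938 at 29 m³.
Dropping ceramic tiles frees 11 m³; slotting in lab equipment (12 m³) lifts the total to 11023 at 30 m³.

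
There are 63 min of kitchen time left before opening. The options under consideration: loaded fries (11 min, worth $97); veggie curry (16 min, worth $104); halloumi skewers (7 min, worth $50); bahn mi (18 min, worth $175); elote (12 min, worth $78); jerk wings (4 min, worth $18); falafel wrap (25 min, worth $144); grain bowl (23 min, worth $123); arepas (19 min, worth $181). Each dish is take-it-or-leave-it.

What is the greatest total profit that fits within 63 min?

The ratio heuristic lands on loaded fries + halloumi skewers + bahn mi + jerk wings + arepas (521) but leaves 4 min idle.
The 11 min tied up in halloumi skewers and jerk wings is better spent on elote — total rises to 531 (60 min).

531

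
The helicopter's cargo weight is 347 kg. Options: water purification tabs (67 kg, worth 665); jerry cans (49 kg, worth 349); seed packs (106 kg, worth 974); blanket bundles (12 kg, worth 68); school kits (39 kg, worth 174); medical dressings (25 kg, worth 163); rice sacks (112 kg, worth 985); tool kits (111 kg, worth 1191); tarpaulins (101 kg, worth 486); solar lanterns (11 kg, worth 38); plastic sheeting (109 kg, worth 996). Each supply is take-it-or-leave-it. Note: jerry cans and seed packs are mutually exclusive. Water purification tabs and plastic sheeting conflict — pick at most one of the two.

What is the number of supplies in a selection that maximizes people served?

The maximum people served within 347 kg is 3240.
blanket bundles + rice sacks + tool kits + plastic sheeting hits 3240 at 344 kg.
Any selection reaching 3240 contains exactly 4 supplies.

4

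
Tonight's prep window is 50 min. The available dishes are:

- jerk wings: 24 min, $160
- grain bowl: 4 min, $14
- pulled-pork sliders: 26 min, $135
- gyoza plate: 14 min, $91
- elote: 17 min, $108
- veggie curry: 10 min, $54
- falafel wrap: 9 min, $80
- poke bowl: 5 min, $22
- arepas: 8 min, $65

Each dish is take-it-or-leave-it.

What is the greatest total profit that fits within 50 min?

A density-first pass picks jerk wings + grain bowl + falafel wrap + poke bowl + arepas — 341 at 50 min.
Replace grain bowl and poke bowl and arepas with elote: the trade gains 7 net, giving 348 at 50 min.
No other feasible combination exceeds 348.

348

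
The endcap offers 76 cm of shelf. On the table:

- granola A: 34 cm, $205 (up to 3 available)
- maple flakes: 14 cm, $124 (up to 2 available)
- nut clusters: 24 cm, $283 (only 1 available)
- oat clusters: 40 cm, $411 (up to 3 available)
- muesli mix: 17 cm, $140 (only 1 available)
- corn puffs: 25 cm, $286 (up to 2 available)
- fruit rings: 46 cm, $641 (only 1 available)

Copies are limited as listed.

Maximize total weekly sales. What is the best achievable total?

A density-first pass picks nut clusters + fruit rings — 924 at 70 cm.
Replace nut clusters with corn puffs: the trade gains 3 net, giving 927 at 71 cm.
No other feasible combination exceeds 927.

927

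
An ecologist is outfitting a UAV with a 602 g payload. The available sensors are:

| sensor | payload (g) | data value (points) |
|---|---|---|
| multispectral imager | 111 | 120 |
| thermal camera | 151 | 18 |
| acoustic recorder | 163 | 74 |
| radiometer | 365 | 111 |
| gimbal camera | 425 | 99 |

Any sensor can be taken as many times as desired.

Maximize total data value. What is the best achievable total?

600

Taking 5×multispectral imager: 555 g used, 600 in data value.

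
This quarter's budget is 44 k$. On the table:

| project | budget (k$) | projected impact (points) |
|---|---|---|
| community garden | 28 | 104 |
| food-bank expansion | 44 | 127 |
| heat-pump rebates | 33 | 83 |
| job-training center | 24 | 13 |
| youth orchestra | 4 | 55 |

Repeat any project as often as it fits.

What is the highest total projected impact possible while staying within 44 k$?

605

Best packing: 11×youth orchestra — 44 k$, 605 total.
Every other selection either busts 44 k$ or fails to beat 605.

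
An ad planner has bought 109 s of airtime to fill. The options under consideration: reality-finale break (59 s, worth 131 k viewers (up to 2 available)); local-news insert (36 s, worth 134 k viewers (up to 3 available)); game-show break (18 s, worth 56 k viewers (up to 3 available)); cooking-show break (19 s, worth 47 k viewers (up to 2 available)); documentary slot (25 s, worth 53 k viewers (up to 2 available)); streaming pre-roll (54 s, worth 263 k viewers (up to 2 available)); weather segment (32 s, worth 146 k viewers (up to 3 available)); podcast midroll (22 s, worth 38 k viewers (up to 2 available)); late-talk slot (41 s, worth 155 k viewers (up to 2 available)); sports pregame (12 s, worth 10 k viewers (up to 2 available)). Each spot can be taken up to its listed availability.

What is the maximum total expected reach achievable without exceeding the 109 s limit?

By expected reach per s: streaming pre-roll 4.87, weather segment 4.56, late-talk slot 3.78 lead.
Taking 2×streaming pre-roll: 108 s used, 526 in expected reach.

526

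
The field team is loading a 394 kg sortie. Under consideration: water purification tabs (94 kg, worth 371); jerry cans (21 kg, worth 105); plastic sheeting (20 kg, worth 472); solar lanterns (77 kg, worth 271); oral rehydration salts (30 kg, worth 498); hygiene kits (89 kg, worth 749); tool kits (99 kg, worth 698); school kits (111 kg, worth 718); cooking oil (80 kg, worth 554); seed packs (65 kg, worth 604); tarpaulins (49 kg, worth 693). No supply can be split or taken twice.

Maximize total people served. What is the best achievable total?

3839

Taking the top-ratio supplies first gives jerry cans + plastic sheeting + oral rehydration salts + hygiene kits + tool kits + seed packs + tarpaulins for 3819 (373 kg).
The 99 kg tied up in tool kits is better spent on school kits — total rises to 3839 (385 kg).
No other feasible combination exceeds 3839.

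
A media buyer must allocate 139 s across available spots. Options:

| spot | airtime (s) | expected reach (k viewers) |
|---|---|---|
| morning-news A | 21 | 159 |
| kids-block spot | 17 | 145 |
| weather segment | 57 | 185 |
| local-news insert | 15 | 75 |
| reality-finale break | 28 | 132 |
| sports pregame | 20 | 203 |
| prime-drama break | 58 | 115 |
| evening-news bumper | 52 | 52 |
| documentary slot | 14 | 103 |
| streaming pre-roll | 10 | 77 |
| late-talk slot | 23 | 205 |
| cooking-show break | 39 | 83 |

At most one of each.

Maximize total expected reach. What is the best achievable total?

1024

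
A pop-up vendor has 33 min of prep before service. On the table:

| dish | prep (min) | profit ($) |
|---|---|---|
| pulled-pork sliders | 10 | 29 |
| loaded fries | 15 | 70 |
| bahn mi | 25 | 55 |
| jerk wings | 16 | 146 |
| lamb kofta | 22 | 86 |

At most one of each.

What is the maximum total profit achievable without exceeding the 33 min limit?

Ranking by ratio (profit/min): jerk wings 9.12, loaded fries 4.67, lamb kofta 3.91.
Taking loaded fries + jerk wings: 31 min used, 216 in profit.

216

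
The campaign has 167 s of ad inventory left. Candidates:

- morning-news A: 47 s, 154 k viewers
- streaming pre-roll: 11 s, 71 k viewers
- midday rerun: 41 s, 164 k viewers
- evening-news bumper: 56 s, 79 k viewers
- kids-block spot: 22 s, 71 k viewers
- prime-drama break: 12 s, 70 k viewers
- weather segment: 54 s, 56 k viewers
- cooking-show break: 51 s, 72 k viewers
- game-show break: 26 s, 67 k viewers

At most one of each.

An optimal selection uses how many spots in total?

6

Best achievable expected reach is 597.
morning-news A + streaming pre-roll + midday rerun + kids-block spot + prime-drama break + game-show break hits 597 at 159 s.
All optima have 6 spots.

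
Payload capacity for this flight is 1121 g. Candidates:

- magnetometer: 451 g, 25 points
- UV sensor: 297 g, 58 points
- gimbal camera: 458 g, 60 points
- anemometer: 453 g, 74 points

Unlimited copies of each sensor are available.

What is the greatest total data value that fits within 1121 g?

190

A density-first pass picks 3×UV sensor — 174 at 891 g.
The 297 g tied up in UV sensor is better spent on anemometer — total rises to 190 (1047 g).
Nothing else within 1121 g beats 190.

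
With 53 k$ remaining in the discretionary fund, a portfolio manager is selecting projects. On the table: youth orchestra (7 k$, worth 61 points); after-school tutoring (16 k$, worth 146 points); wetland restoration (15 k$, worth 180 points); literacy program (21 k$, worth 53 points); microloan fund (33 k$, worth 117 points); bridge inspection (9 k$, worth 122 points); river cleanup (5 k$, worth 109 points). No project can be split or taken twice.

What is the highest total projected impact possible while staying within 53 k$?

By projected impact per k$: river cleanup 21.80, bridge inspection 13.56, wetland restoration 12.00, after-school tutoring 9.12 lead.
Best packing: youth orchestra + after-school tutoring + wetland restoration + bridge inspection + river cleanup — 52 k$, 618 total.
Next best is after-school tutoring + wetland restoration + bridge inspection + river cleanup at 557 (45 k$) — short by 61.

618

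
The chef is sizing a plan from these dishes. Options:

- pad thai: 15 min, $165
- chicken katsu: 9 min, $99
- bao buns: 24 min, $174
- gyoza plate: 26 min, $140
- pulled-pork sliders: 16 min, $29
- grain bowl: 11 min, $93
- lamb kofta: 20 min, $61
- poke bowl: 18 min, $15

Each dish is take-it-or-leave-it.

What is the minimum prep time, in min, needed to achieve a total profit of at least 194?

Need the lightest bundle worth ≥ 194.
pad thai + chicken katsu reaches 264 using 24 min.
No combination under 24 min hits 194.

24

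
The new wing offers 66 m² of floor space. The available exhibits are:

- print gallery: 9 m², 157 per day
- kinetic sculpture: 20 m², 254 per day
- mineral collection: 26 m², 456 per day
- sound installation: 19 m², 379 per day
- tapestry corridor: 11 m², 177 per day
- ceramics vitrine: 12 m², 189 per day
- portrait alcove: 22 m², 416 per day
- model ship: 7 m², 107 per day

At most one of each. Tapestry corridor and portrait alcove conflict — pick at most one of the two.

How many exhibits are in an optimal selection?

4

Optimal total is 1181.
print gallery + mineral collection + sound installation + ceramics vitrine hits 1181 at 66 m².
Every optimal selection uses 4 exhibits.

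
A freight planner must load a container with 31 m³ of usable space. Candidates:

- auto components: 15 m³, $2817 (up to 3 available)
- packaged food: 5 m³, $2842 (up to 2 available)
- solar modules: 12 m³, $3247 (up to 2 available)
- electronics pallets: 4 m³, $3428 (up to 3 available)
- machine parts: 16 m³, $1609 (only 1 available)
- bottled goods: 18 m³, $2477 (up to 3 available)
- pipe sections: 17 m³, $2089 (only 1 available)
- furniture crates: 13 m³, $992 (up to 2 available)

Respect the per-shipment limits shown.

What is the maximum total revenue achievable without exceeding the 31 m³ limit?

16373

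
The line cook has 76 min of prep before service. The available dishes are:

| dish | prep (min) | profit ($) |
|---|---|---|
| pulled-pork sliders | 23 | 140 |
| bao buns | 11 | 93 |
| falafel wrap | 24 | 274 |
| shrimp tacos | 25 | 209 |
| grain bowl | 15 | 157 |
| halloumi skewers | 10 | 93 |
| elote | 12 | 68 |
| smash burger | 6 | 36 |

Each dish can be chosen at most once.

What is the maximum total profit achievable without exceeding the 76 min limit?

733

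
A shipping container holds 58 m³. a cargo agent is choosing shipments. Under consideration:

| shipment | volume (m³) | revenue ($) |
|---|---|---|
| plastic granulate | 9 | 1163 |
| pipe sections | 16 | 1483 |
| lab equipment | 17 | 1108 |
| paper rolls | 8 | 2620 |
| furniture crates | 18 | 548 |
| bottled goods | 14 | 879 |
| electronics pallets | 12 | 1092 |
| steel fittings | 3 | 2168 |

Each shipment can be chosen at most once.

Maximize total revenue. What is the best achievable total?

8542

By revenue per m³: steel fittings 722.67, paper rolls 327.50, plastic granulate 129.22, pipe sections 92.69 lead.
A density-first pass picks plastic granulate + pipe sections + paper rolls + electronics pallets + steel fittings — 8526 at 48 m³.
Dropping electronics pallets frees 12 m³; slotting in lab equipment (17 m³) lifts the total to 8542 at 53 m³.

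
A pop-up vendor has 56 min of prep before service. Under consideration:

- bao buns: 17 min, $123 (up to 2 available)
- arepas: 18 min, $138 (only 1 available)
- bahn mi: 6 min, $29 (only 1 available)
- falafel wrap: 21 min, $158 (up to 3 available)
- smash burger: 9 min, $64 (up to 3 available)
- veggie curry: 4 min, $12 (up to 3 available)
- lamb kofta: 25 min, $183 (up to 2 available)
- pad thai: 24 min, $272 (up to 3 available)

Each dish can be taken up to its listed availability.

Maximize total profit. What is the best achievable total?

573

By profit per min: pad thai 11.33, arepas 7.67, falafel wrap 7.52 lead.
Best packing: bahn mi + 2×pad thai — 54 min, 573 total.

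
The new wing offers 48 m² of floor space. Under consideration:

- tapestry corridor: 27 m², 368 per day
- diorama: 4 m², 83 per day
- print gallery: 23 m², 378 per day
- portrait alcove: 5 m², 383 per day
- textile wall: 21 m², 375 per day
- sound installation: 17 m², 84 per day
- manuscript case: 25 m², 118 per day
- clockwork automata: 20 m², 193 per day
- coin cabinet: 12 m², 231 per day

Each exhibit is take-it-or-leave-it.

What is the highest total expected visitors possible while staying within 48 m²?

A density-first pass picks diorama + portrait alcove + textile wall + coin cabinet — 1072 at 42 m².
Dropping textile wall frees 21 m²; slotting in print gallery (23 m²) lifts the total to 1075 at 44 m².
The closest alternative, diorama + portrait alcove + textile wall + coin cabinet, reaches only 1072.

1075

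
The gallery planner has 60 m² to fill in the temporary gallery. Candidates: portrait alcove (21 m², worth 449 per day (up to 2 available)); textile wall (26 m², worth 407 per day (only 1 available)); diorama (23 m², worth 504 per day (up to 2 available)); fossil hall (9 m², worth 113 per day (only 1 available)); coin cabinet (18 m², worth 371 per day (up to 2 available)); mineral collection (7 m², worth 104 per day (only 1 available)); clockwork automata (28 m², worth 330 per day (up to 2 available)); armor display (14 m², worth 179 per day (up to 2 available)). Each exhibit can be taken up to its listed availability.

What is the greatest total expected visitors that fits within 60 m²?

By expected visitors per m²: diorama 21.91, portrait alcove 21.38, coin cabinet 20.61 lead.
Greedy by ratio would take 2×diorama + mineral collection: 53 m² used, total 1112.
The 53 m² tied up in 2×diorama and mineral collection is better spent on 2×portrait alcove + coin cabinet — total rises to 1269 (60 m²).

1269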